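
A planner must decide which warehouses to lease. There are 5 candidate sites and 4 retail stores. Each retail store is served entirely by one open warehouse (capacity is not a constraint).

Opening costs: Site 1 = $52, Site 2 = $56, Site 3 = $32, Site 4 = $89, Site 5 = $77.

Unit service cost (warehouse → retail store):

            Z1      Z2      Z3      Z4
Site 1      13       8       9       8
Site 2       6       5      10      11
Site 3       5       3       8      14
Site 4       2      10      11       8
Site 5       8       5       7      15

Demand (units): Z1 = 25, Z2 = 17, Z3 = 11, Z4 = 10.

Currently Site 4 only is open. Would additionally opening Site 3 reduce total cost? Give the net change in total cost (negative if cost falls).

Current service cost with {Site 4}: 421.
Adding Site 3: each retail store re-picks its cheapest; new service cost 269, saving 152.
Extra fixed cost: 32. Net change = 32 − 152 = -120.
(Totals: 510 → 390.)

Yes — net change −120 (cost falls by 120).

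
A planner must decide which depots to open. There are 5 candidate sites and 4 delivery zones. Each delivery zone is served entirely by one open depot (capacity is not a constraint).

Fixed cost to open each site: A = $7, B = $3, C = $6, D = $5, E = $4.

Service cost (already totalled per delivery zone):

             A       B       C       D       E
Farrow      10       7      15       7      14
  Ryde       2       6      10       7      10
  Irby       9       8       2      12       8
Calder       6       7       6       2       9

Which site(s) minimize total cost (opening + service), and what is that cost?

For any fixed open set, each delivery zone goes to its cheapest open site; total = fixed + service.
{C, D}: Farrow→D 7, Ryde→D 7, Irby→C 2, Calder→D 2. Service 18; fixed 11; total 29.
{B, C}: service 21 + fixed 9 = 30
{A, C, D}: service 13 + fixed 18 = 31
{A, B, C, D, E}: service 13 + fixed 25 = 38
No other subset beats 29.

Open C and D; minimum total cost 29.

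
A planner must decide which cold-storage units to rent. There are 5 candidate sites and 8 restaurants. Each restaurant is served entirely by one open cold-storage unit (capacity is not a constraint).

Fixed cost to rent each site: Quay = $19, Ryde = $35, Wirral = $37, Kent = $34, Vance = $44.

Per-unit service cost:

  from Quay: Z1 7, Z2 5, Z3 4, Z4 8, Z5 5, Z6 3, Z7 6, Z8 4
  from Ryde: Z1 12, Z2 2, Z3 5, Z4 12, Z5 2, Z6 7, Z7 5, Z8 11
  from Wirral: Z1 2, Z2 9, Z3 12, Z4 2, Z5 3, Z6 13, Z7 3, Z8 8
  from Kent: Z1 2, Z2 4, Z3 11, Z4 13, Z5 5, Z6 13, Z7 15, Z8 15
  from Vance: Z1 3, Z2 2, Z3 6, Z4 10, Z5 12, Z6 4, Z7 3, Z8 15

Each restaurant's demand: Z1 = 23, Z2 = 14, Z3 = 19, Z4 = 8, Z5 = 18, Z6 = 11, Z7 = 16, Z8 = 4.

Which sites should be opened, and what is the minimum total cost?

For any fixed open set, each restaurant goes to its cheapest open site; total = fixed + service.
{Quay, Ryde, Wirral}: Z1→Wirral 2·23=46, Z2→Ryde 2·14=28, Z3→Quay 4·19=76, Z4→Wirral 2·8=16, Z5→Ryde 2·18=36, Z6→Quay 3·11=33, Z7→Wirral 3·16=48, Z8→Quay 4·4=16. Service 299; fixed 91; total 390.
{Quay, Wirral}: Z1→Wirral 2·23=46, Z2→Quay 5·14=70, Z3→Quay 4·19=76, Z4→Wirral 2·8=16, Z5→Wirral 3·18=54, Z6→Quay 3·11=33, Z7→Wirral 3·16=48, Z8→Quay 4·4=16. Service 359; fixed 56; total 415.
{Quay, Wirral, Vance}: Z1→Wirral 2·23=46, Z2→Vance 2·14=28, Z3→Quay 4·19=76, Z4→Wirral 2·8=16, Z5→Wirral 3·18=54, Z6→Quay 3·11=33, Z7→Wirral 3·16=48, Z8→Quay 4·4=16. Service 317; fixed 100; total 417.
{Quay, Ryde, Wirral, Kent, Vance}: Z1→Wirral 2·23=46, Z2→Ryde 2·14=28, Z3→Quay 4·19=76, Z4→Wirral 2·8=16, Z5→Ryde 2·18=36, Z6→Quay 3·11=33, Z7→Wirral 3·16=48, Z8→Quay 4·4=16. Service 299; fixed 169; total 468.
No other subset beats 390.

Open Quay, Ryde and Wirral; minimum total cost 390.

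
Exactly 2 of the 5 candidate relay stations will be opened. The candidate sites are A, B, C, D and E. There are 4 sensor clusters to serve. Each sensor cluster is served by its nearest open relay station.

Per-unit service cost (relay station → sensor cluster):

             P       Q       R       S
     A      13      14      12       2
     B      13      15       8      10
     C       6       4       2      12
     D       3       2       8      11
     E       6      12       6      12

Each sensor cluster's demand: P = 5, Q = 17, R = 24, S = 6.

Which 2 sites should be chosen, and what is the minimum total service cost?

Choose A and C; total service cost 158.

With exactly 2 open, each sensor cluster uses its cheapest among the chosen.
{A, C}: P→C 6·5=30, Q→C 4·17=68, R→C 2·24=48, S→A 2·6=12. Service cost 158.
{C, D}: service cost 163
{B, C}: service cost 206
Among all 10 size-2 choices, {A, C} is lowest.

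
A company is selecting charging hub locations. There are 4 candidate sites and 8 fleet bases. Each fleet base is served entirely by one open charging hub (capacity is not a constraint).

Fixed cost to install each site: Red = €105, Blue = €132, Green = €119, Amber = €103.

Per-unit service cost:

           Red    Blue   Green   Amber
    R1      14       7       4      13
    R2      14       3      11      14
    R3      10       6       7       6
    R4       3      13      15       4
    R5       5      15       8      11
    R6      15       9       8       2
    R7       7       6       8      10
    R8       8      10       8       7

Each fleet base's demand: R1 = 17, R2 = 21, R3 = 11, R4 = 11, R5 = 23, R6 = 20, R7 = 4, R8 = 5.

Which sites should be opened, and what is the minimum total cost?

For any fixed open set, each fleet base goes to its cheapest open site; total = fixed + service.
{Red, Blue, Amber}: R1→Blue 7·17=119, R2→Blue 3·21=63, R3→Blue 6·11=66, R4→Red 3·11=33, R5→Red 5·23=115, R6→Amber 2·20=40, R7→Blue 6·4=24, R8→Amber 7·5=35. Service 495; fixed 340; total 835.
{Red, Blue}: service 640 + fixed 237 = 877
{Blue, Green, Amber}: service 524 + fixed 354 = 878
{Red, Blue, Green, Amber}: service 444 + fixed 459 = 903
(All 15 nonempty subsets were checked; Red, Blue and Amber is lowest.)

Open Red, Blue and Amber; minimum total cost 835.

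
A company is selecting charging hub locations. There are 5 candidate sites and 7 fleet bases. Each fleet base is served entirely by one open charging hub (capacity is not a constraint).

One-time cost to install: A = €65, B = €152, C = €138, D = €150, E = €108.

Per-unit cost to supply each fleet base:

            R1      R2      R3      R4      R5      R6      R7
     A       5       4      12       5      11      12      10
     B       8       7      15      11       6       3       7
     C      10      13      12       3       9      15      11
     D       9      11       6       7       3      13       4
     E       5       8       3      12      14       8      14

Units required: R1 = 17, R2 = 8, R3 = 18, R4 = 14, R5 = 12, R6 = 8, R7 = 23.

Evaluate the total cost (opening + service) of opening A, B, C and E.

Total cost: 933

Each fleet base is assigned to its cheapest site among the open ones.
{A, B, C, E}: R1→A 5·17=85, R2→A 4·8=32, R3→E 3·18=54, R4→C 3·14=42, R5→B 6·12=72, R6→B 3·8=24, R7→B 7·23=161. Service 470; fixed 463; total 933.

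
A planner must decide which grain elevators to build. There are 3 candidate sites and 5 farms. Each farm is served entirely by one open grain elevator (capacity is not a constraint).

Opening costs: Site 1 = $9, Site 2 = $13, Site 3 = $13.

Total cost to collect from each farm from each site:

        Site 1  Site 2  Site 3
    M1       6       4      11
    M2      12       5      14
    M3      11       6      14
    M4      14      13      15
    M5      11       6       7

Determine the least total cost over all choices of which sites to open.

Minimum total cost: 47

For any fixed open set, each farm goes to its cheapest open site; total = fixed + service.
{Site 2}: M1→Site 2 4, M2→Site 2 5, M3→Site 2 6, M4→Site 2 13, M5→Site 2 6. Service 34; fixed 13; total 47.
{Site 1, Site 2}: M1→Site 2 4, M2→Site 2 5, M3→Site 2 6, M4→Site 2 13, M5→Site 2 6. Service 34; fixed 22; total 56.
{Site 2, Site 3}: service 34 + fixed 26 = 60
{Site 1, Site 2, Site 3}: service 34 + fixed 35 = 69
No other subset beats 47.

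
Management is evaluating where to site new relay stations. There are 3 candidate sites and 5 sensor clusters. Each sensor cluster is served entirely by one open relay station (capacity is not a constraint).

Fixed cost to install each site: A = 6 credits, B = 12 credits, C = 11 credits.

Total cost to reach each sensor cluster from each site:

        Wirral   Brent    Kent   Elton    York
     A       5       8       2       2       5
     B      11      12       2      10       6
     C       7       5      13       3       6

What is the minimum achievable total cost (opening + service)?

For any fixed open set, each sensor cluster goes to its cheapest open site; total = fixed + service.
{A}: Wirral→A 5, Brent→A 8, Kent→A 2, Elton→A 2, York→A 5. Service 22; fixed 6; total 28.
{A, C}: Wirral→A 5, Brent→C 5, Kent→A 2, Elton→A 2, York→A 5. Service 19; fixed 17; total 36.
{A, B}: service 22 + fixed 18 = 40
{A, B, C}: service 19 + fixed 29 = 48
No other subset beats 28.

Minimum total cost: 28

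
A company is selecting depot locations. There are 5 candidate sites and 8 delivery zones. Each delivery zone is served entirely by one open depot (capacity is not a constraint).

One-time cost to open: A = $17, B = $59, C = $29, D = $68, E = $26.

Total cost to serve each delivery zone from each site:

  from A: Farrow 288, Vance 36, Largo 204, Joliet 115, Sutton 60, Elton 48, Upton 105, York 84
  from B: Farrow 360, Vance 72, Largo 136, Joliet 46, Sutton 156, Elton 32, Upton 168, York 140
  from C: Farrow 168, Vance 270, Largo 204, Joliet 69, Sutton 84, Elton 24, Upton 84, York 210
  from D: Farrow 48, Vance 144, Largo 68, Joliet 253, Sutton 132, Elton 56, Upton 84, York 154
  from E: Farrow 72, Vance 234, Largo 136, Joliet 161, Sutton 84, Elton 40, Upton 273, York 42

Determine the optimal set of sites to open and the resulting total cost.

Open A, C, D and E; minimum total cost 571.

For any fixed open set, each delivery zone goes to its cheapest open site; total = fixed + service.
{A, C, D, E}: Farrow→D 48, Vance→A 36, Largo→D 68, Joliet→C 69, Sutton→A 60, Elton→C 24, Upton→C 84, York→E 42. Service 431; fixed 140; total 571.
{A, B, D, E}: service 416 + fixed 170 = 586
{A, C, D}: service 473 + fixed 114 = 587
{A, B, C, D, E}: Farrow→D 48, Vance→A 36, Largo→D 68, Joliet→B 46, Sutton→A 60, Elton→C 24, Upton→C 84, York→E 42. Service 408; fixed 199; total 607.
No other subset beats 571.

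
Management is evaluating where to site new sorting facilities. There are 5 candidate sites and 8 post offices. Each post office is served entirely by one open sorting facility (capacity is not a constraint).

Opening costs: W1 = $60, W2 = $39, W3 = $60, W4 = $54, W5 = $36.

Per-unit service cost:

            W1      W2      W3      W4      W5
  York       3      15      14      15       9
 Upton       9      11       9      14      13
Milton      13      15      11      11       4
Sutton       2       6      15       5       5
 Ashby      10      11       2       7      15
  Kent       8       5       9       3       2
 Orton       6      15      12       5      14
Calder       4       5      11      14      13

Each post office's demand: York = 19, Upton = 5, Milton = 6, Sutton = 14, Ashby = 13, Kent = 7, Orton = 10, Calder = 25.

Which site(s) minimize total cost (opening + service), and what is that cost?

For any fixed open set, each post office goes to its cheapest open site; total = fixed + service.
{W1, W3, W5}: York→W1 3·19=57, Upton→W1 9·5=45, Milton→W5 4·6=24, Sutton→W1 2·14=28, Ashby→W3 2·13=26, Kent→W5 2·7=14, Orton→W1 6·10=60, Calder→W1 4·25=100. Service 354; fixed 156; total 510.
{W1, W2, W3, W5}: York→W1 3·19=57, Upton→W1 9·5=45, Milton→W5 4·6=24, Sutton→W1 2·14=28, Ashby→W3 2·13=26, Kent→W5 2·7=14, Orton→W1 6·10=60, Calder→W1 4·25=100. Service 354; fixed 195; total 549.
{W1, W3, W4, W5}: service 344 + fixed 210 = 554
{W1, W2, W3, W4, W5}: York→W1 3·19=57, Upton→W1 9·5=45, Milton→W5 4·6=24, Sutton→W1 2·14=28, Ashby→W3 2·13=26, Kent→W5 2·7=14, Orton→W4 5·10=50, Calder→W1 4·25=100. Service 344; fixed 249; total 593.
No other subset beats 510.

Open W1, W3 and W5; minimum total cost 510.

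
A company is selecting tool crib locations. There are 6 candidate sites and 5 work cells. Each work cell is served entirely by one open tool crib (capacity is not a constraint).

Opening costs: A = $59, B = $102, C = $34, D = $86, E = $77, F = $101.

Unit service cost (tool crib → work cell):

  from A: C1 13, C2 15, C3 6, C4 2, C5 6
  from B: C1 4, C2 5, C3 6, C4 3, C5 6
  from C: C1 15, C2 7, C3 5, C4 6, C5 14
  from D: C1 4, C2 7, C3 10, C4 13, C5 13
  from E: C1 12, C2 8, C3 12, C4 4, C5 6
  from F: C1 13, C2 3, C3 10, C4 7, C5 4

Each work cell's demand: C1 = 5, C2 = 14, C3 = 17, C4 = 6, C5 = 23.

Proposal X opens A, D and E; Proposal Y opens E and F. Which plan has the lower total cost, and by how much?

Proposal Y is cheaper by 26.

Proposal X: {A, D, E}: C1→D 4·5=20, C2→D 7·14=98, C3→A 6·17=102, C4→A 2·6=12, C5→A 6·23=138. Service 370; fixed 222; total 592.
Proposal Y: {E, F}: C1→E 12·5=60, C2→F 3·14=42, C3→F 10·17=170, C4→E 4·6=24, C5→F 4·23=92. Service 388; fixed 178; total 566.
Difference: |592 − 566| = 26.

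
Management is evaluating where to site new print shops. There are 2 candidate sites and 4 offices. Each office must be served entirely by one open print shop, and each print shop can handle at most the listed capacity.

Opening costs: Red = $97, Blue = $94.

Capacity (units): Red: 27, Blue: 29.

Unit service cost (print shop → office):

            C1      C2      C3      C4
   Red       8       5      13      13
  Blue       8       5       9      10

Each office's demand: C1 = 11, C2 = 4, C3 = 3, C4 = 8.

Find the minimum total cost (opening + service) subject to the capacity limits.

Minimum total cost: 309

Open {Blue}: C1→Blue 8·11=88, C2→Blue 5·4=20, C3→Blue 9·3=27, C4→Blue 10·8=80.
Loads: Blue carries 26/29. Service 215; fixed 94; total 309.
Next best feasible plan costs 348.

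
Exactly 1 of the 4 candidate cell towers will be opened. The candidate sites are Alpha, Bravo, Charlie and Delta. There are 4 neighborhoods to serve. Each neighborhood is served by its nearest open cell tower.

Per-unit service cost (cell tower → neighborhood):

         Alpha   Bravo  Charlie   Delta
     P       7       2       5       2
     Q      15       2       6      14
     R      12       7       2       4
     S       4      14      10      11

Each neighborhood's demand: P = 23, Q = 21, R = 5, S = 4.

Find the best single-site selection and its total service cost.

Choose Bravo only; total service cost 179.

With exactly 1 open, each neighborhood uses its cheapest among the chosen.
{Bravo}: P→Bravo 2·23=46, Q→Bravo 2·21=42, R→Bravo 7·5=35, S→Bravo 14·4=56. Service cost 179.
{Charlie}: service cost 291
{Delta}: service cost 404
Among all 4 size-1 choices, {Bravo} is lowest.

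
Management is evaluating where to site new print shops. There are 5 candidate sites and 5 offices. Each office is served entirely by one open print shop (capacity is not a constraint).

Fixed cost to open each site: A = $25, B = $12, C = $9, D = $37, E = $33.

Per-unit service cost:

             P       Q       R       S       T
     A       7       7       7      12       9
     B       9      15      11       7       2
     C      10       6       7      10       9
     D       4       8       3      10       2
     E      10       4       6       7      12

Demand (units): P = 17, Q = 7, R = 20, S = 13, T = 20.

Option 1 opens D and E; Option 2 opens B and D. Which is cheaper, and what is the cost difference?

Option 1: {D, E}: P→D 4·17=68, Q→E 4·7=28, R→D 3·20=60, S→E 7·13=91, T→D 2·20=40. Service 287; fixed 70; total 357.
Option 2: {B, D}: P→D 4·17=68, Q→D 8·7=56, R→D 3·20=60, S→B 7·13=91, T→B 2·20=40. Service 315; fixed 49; total 364.
Difference: |357 − 364| = 7.

Option 1 is cheaper by 7.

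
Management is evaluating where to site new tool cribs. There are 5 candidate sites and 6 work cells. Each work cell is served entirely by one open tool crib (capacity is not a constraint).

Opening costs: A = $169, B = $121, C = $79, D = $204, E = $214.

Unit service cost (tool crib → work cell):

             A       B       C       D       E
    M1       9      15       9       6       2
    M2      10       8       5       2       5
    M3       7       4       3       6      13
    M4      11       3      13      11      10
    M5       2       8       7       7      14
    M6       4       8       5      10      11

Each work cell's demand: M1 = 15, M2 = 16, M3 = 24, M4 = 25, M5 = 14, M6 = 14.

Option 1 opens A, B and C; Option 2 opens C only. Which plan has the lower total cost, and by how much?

Option 1 is cheaper by 44.

Option 1: {A, B, C}: M1→A 9·15=135, M2→C 5·16=80, M3→C 3·24=72, M4→B 3·25=75, M5→A 2·14=28, M6→A 4·14=56. Service 446; fixed 369; total 815.
Option 2: {C}: M1→C 9·15=135, M2→C 5·16=80, M3→C 3·24=72, M4→C 13·25=325, M5→C 7·14=98, M6→C 5·14=70. Service 780; fixed 79; total 859.
Difference: |815 − 859| = 44.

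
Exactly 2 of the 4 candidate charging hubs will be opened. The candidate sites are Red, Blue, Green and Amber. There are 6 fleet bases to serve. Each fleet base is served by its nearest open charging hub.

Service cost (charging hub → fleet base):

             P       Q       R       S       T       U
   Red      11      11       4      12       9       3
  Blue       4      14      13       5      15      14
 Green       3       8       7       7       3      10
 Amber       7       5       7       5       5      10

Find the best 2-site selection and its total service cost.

Choose Red and Green; total service cost 28.

With exactly 2 open, each fleet base uses its cheapest among the chosen.
{Red, Green}: P→Green 3, Q→Green 8, R→Red 4, S→Green 7, T→Green 3, U→Red 3. Service cost 28.
{Red, Amber}: service cost 29
{Green, Amber}: service cost 33
Among all 6 size-2 choices, {Red, Green} is lowest.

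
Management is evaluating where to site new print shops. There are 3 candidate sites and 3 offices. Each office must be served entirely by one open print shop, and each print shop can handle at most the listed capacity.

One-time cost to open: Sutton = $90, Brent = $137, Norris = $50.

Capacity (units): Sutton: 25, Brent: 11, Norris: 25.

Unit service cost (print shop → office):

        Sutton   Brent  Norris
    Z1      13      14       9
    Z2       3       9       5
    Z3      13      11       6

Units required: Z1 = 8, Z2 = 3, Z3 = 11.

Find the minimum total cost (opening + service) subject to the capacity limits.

Open {Norris}: Z1→Norris 9·8=72, Z2→Norris 5·3=15, Z3→Norris 6·11=66.
Loads: Norris carries 22/25. Service 153; fixed 50; total 203.
Next best feasible plan costs 287.

Minimum total cost: 203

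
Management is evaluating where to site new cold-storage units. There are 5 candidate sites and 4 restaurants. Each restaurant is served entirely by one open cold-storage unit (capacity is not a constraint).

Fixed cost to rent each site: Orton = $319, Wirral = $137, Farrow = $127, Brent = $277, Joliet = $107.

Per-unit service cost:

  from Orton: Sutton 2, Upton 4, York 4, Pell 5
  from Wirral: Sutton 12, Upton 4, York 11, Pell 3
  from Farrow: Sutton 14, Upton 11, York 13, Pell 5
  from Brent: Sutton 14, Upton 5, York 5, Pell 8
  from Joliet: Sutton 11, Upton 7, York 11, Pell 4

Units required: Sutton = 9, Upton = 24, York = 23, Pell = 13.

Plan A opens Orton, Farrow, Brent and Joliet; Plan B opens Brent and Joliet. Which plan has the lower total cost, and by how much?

Plan B is cheaper by 318.

Plan A: {Orton, Farrow, Brent, Joliet}: Sutton→Orton 2·9=18, Upton→Orton 4·24=96, York→Orton 4·23=92, Pell→Joliet 4·13=52. Service 258; fixed 830; total 1088.
Plan B: {Brent, Joliet}: Sutton→Joliet 11·9=99, Upton→Brent 5·24=120, York→Brent 5·23=115, Pell→Joliet 4·13=52. Service 386; fixed 384; total 770.
Difference: |1088 − 770| = 318.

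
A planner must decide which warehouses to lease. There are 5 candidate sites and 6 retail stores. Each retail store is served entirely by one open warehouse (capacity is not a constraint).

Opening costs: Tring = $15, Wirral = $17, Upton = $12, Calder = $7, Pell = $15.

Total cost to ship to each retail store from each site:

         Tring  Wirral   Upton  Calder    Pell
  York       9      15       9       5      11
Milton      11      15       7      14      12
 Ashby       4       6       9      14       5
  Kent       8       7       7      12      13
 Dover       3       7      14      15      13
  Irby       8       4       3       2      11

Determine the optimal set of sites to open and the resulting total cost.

For any fixed open set, each retail store goes to its cheapest open site; total = fixed + service.
{Tring, Calder}: York→Calder 5, Milton→Tring 11, Ashby→Tring 4, Kent→Tring 8, Dover→Tring 3, Irby→Calder 2. Service 33; fixed 22; total 55.
{Tring}: York→Tring 9, Milton→Tring 11, Ashby→Tring 4, Kent→Tring 8, Dover→Tring 3, Irby→Tring 8. Service 43; fixed 15; total 58.
{Tring, Upton}: York→Tring 9, Milton→Upton 7, Ashby→Tring 4, Kent→Upton 7, Dover→Tring 3, Irby→Upton 3. Service 33; fixed 27; total 60.
{Tring, Wirral, Upton, Calder, Pell}: York→Calder 5, Milton→Upton 7, Ashby→Tring 4, Kent→Wirral 7, Dover→Tring 3, Irby→Calder 2. Service 28; fixed 66; total 94.
No other subset beats 55.

Open Tring and Calder; minimum total cost 55.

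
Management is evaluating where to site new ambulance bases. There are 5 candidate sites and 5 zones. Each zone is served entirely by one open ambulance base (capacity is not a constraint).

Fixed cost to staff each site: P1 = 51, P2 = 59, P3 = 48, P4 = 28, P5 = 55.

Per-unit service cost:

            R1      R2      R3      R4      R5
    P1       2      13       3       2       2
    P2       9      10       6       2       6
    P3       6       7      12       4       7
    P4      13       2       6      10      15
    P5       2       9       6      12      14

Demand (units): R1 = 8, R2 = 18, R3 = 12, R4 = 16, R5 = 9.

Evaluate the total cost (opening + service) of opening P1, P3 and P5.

Each zone is assigned to its cheapest site among the open ones.
{P1, P3, P5}: R1→P1 2·8=16, R2→P3 7·18=126, R3→P1 3·12=36, R4→P1 2·16=32, R5→P1 2·9=18. Service 228; fixed 154; total 382.

Total cost: 382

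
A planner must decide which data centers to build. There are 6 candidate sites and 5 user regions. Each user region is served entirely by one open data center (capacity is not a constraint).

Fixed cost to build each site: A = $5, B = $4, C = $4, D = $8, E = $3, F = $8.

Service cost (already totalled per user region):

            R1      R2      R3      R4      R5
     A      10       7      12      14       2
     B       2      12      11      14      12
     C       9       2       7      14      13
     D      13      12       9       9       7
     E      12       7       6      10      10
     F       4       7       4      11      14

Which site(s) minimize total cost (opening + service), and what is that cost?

Open A, B, C and E; minimum total cost 38.

For any fixed open set, each user region goes to its cheapest open site; total = fixed + service.
{A, B, C, E}: R1→B 2, R2→C 2, R3→E 6, R4→E 10, R5→A 2. Service 22; fixed 16; total 38.
{A, B, E}: R1→B 2, R2→A 7, R3→E 6, R4→E 10, R5→A 2. Service 27; fixed 12; total 39.
{A, B, C}: R1→B 2, R2→C 2, R3→C 7, R4→A 14, R5→A 2. Service 27; fixed 13; total 40.
{A, B, C, D, E, F}: R1→B 2, R2→C 2, R3→F 4, R4→D 9, R5→A 2. Service 19; fixed 32; total 51.
No other subset beats 38.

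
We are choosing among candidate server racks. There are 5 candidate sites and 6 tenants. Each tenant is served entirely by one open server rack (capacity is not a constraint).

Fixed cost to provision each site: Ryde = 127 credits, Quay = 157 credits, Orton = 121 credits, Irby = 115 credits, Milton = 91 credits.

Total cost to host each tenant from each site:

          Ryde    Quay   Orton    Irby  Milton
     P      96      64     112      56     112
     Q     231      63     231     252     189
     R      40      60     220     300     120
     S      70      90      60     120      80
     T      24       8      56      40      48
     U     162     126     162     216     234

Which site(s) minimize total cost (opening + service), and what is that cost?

For any fixed open set, each tenant goes to its cheapest open site; total = fixed + service.
{Quay}: P→Quay 64, Q→Quay 63, R→Quay 60, S→Quay 90, T→Quay 8, U→Quay 126. Service 411; fixed 157; total 568.
{Quay, Milton}: service 401 + fixed 248 = 649
{Ryde, Quay}: service 371 + fixed 284 = 655
{Ryde, Quay, Orton, Irby, Milton}: service 353 + fixed 611 = 964
No other subset beats 568.

Open Quay only; minimum total cost 568.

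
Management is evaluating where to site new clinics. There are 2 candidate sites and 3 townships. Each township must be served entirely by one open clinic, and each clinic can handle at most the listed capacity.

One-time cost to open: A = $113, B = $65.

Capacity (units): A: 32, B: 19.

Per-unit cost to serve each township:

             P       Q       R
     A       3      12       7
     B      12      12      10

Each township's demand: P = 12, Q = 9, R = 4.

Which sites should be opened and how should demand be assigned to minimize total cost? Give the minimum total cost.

Open {A}: P→A 3·12=36, Q→A 12·9=108, R→A 7·4=28.
Loads: A carries 25/32. Service 172; fixed 113; total 285.
Next best feasible plan costs 350.

Minimum total cost: 285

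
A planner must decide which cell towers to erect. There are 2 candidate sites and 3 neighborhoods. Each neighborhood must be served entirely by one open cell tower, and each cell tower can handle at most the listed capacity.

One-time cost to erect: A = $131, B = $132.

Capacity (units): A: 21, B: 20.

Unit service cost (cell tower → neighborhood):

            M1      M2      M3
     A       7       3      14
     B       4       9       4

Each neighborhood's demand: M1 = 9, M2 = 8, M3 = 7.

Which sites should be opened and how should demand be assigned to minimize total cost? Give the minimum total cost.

Open {A, B}: M1→B 4·9=36, M2→A 3·8=24, M3→B 4·7=28.
Loads: A carries 8/21, B carries 16/20. Service 88; fixed 263; total 351.
Next best feasible plan costs 378.

Minimum total cost: 351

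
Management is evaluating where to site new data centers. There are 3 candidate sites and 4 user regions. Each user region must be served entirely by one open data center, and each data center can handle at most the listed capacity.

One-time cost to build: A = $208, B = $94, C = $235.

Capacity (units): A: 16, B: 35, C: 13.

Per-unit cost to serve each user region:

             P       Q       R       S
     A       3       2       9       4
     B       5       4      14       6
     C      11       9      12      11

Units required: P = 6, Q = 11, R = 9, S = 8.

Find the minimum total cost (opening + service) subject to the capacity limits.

Open {B}: P→B 5·6=30, Q→B 4·11=44, R→B 14·9=126, S→B 6·8=48.
Loads: B carries 34/35. Service 248; fixed 94; total 342.
Next best feasible plan costs 493.

Minimum total cost: 342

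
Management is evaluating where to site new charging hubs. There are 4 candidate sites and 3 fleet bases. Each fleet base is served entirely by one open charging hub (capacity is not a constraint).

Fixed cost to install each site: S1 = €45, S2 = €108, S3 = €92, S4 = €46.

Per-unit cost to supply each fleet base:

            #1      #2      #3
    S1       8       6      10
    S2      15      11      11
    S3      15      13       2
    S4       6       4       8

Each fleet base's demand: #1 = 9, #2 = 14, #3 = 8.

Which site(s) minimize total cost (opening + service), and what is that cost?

For any fixed open set, each fleet base goes to its cheapest open site; total = fixed + service.
{S4}: #1→S4 6·9=54, #2→S4 4·14=56, #3→S4 8·8=64. Service 174; fixed 46; total 220.
{S3, S4}: #1→S4 6·9=54, #2→S4 4·14=56, #3→S3 2·8=16. Service 126; fixed 138; total 264.
{S1, S4}: service 174 + fixed 91 = 265
{S1, S2, S3, S4}: #1→S4 6·9=54, #2→S4 4·14=56, #3→S3 2·8=16. Service 126; fixed 291; total 417.
No other subset beats 220.

Open S4 only; minimum total cost 220.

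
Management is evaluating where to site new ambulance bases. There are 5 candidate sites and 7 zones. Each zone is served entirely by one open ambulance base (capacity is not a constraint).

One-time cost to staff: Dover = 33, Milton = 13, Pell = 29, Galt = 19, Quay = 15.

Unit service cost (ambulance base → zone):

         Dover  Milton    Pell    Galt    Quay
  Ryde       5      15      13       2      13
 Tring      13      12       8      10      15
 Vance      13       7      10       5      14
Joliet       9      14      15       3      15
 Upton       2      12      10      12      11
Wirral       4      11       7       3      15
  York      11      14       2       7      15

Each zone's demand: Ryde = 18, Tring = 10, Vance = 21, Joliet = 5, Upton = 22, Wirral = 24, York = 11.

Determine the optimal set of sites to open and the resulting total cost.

Open Dover, Pell and Galt; minimum total cost 455.

For any fixed open set, each zone goes to its cheapest open site; total = fixed + service.
{Dover, Pell, Galt}: Ryde→Galt 2·18=36, Tring→Pell 8·10=80, Vance→Galt 5·21=105, Joliet→Galt 3·5=15, Upton→Dover 2·22=44, Wirral→Galt 3·24=72, York→Pell 2·11=22. Service 374; fixed 81; total 455.
{Dover, Milton, Pell, Galt}: Ryde→Galt 2·18=36, Tring→Pell 8·10=80, Vance→Galt 5·21=105, Joliet→Galt 3·5=15, Upton→Dover 2·22=44, Wirral→Galt 3·24=72, York→Pell 2·11=22. Service 374; fixed 94; total 468.
{Dover, Pell, Galt, Quay}: Ryde→Galt 2·18=36, Tring→Pell 8·10=80, Vance→Galt 5·21=105, Joliet→Galt 3·5=15, Upton→Dover 2·22=44, Wirral→Galt 3·24=72, York→Pell 2·11=22. Service 374; fixed 96; total 470.
{Dover, Milton, Pell, Galt, Quay}: service 374 + fixed 109 = 483
No other subset beats 455.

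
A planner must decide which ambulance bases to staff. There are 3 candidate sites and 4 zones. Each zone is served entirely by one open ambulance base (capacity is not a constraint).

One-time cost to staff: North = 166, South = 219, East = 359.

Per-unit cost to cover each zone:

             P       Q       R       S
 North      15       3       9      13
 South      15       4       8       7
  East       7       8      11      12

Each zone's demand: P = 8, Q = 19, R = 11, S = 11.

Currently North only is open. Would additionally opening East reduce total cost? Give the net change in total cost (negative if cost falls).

No — net change +284 (cost rises by 284).

Current service cost with {North}: 419.
Adding East: each zone re-picks its cheapest; new service cost 344, saving 75.
Extra fixed cost: 359. Net change = 359 − 75 = 284.
(Totals: 585 → 869.)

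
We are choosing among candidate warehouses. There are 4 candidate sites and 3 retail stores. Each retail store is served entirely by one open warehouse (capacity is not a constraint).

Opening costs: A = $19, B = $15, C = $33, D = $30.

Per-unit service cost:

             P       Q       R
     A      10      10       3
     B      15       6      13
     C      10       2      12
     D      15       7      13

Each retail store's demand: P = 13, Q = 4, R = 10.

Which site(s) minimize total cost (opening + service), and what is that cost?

Open A and B; minimum total cost 218.

For any fixed open set, each retail store goes to its cheapest open site; total = fixed + service.
{A, B}: P→A 10·13=130, Q→B 6·4=24, R→A 3·10=30. Service 184; fixed 34; total 218.
{A}: P→A 10·13=130, Q→A 10·4=40, R→A 3·10=30. Service 200; fixed 19; total 219.
{A, C}: P→A 10·13=130, Q→C 2·4=8, R→A 3·10=30. Service 168; fixed 52; total 220.
{A, B, C, D}: service 168 + fixed 97 = 265
No other subset beats 218.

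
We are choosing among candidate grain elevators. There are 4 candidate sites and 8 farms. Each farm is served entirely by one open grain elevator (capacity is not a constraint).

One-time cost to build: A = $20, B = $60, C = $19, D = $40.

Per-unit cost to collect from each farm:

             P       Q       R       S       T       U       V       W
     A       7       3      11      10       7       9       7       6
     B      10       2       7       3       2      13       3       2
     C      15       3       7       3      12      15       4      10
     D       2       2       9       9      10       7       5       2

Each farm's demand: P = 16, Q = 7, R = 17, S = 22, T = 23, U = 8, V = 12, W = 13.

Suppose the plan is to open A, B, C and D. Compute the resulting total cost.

Each farm is assigned to its cheapest site among the open ones.
{A, B, C, D}: P→D 2·16=32, Q→B 2·7=14, R→B 7·17=119, S→B 3·22=66, T→B 2·23=46, U→D 7·8=56, V→B 3·12=36, W→B 2·13=26. Service 395; fixed 139; total 534.

Total cost: 534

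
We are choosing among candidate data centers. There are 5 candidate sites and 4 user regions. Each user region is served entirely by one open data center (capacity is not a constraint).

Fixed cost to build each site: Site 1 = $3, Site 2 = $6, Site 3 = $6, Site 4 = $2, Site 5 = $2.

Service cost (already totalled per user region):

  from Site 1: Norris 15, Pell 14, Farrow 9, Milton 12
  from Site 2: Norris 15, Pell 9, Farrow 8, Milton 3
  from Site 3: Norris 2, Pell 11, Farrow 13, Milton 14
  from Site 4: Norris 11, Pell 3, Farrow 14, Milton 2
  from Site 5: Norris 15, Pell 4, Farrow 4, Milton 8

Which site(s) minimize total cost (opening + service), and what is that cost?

Open Site 3, Site 4 and Site 5; minimum total cost 21.

For any fixed open set, each user region goes to its cheapest open site; total = fixed + service.
{Site 3, Site 4, Site 5}: Norris→Site 3 2, Pell→Site 4 3, Farrow→Site 5 4, Milton→Site 4 2. Service 11; fixed 10; total 21.
{Site 1, Site 3, Site 4, Site 5}: Norris→Site 3 2, Pell→Site 4 3, Farrow→Site 5 4, Milton→Site 4 2. Service 11; fixed 13; total 24.
{Site 4, Site 5}: Norris→Site 4 11, Pell→Site 4 3, Farrow→Site 5 4, Milton→Site 4 2. Service 20; fixed 4; total 24.
{Site 1, Site 2, Site 3, Site 4, Site 5}: Norris→Site 3 2, Pell→Site 4 3, Farrow→Site 5 4, Milton→Site 4 2. Service 11; fixed 19; total 30.
No other subset beats 21.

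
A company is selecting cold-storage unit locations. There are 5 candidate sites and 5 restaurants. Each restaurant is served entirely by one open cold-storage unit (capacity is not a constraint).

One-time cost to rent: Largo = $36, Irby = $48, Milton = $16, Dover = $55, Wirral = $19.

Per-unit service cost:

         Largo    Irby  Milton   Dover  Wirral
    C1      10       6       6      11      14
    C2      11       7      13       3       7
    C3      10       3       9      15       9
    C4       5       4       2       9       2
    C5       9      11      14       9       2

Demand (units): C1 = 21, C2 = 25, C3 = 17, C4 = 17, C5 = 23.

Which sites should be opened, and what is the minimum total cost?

Open Irby, Dover and Wirral; minimum total cost 454.

For any fixed open set, each restaurant goes to its cheapest open site; total = fixed + service.
{Irby, Dover, Wirral}: C1→Irby 6·21=126, C2→Dover 3·25=75, C3→Irby 3·17=51, C4→Wirral 2·17=34, C5→Wirral 2·23=46. Service 332; fixed 122; total 454.
{Irby, Milton, Dover, Wirral}: C1→Irby 6·21=126, C2→Dover 3·25=75, C3→Irby 3·17=51, C4→Milton 2·17=34, C5→Wirral 2·23=46. Service 332; fixed 138; total 470.
{Largo, Irby, Dover, Wirral}: C1→Irby 6·21=126, C2→Dover 3·25=75, C3→Irby 3·17=51, C4→Wirral 2·17=34, C5→Wirral 2·23=46. Service 332; fixed 158; total 490.
{Largo, Irby, Milton, Dover, Wirral}: service 332 + fixed 174 = 506
No other subset beats 454.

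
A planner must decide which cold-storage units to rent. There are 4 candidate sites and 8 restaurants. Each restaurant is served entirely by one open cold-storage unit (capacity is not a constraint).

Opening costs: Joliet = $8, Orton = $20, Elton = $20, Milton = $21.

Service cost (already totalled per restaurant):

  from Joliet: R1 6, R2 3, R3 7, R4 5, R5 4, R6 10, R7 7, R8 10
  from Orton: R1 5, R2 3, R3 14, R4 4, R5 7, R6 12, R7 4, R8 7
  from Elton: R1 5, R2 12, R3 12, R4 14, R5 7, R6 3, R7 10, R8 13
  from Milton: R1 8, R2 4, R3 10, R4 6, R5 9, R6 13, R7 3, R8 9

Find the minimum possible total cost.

For any fixed open set, each restaurant goes to its cheapest open site; total = fixed + service.
{Joliet}: R1→Joliet 6, R2→Joliet 3, R3→Joliet 7, R4→Joliet 5, R5→Joliet 4, R6→Joliet 10, R7→Joliet 7, R8→Joliet 10. Service 52; fixed 8; total 60.
{Joliet, Orton}: service 44 + fixed 28 = 72
{Joliet, Elton}: service 44 + fixed 28 = 72
{Joliet, Orton, Elton, Milton}: R1→Orton 5, R2→Joliet 3, R3→Joliet 7, R4→Orton 4, R5→Joliet 4, R6→Elton 3, R7→Milton 3, R8→Orton 7. Service 36; fixed 69; total 105.
(All 15 nonempty subsets were checked; Joliet only is lowest.)

Minimum total cost: 60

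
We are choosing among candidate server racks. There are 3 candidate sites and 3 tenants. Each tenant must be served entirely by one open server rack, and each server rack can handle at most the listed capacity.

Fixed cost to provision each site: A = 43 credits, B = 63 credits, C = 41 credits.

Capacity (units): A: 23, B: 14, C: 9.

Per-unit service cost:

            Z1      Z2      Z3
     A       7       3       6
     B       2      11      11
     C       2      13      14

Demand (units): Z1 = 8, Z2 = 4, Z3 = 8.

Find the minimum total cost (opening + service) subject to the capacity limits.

Open {A}: Z1→A 7·8=56, Z2→A 3·4=12, Z3→A 6·8=48.
Loads: A carries 20/23. Service 116; fixed 43; total 159.
Next best feasible plan costs 160.

Minimum total cost: 159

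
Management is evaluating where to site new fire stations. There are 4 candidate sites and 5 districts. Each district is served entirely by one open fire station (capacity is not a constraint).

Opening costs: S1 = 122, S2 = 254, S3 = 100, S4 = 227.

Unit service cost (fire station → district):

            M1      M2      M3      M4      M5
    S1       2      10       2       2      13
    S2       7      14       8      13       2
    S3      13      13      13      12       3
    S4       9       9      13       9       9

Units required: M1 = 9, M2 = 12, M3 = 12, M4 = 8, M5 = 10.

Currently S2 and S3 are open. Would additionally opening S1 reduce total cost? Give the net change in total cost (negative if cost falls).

Current service cost with {S2, S3}: 431.
Adding S1: each district re-picks its cheapest; new service cost 198, saving 233.
Extra fixed cost: 122. Net change = 122 − 233 = -111.
(Totals: 785 → 674.)

Yes — net change −111 (cost falls by 111).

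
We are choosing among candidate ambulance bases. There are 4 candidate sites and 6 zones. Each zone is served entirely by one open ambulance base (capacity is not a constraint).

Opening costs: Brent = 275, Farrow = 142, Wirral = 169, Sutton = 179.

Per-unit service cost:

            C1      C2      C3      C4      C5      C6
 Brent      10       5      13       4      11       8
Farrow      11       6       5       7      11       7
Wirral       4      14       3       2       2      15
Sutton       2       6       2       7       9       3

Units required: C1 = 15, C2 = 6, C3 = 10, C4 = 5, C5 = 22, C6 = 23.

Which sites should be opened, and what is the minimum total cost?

For any fixed open set, each zone goes to its cheapest open site; total = fixed + service.
{Wirral, Sutton}: C1→Sutton 2·15=30, C2→Sutton 6·6=36, C3→Sutton 2·10=20, C4→Wirral 2·5=10, C5→Wirral 2·22=44, C6→Sutton 3·23=69. Service 209; fixed 348; total 557.
{Sutton}: C1→Sutton 2·15=30, C2→Sutton 6·6=36, C3→Sutton 2·10=20, C4→Sutton 7·5=35, C5→Sutton 9·22=198, C6→Sutton 3·23=69. Service 388; fixed 179; total 567.
{Farrow, Wirral}: C1→Wirral 4·15=60, C2→Farrow 6·6=36, C3→Wirral 3·10=30, C4→Wirral 2·5=10, C5→Wirral 2·22=44, C6→Farrow 7·23=161. Service 341; fixed 311; total 652.
{Brent, Farrow, Wirral, Sutton}: service 203 + fixed 765 = 968
No other subset beats 557.

Open Wirral and Sutton; minimum total cost 557.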